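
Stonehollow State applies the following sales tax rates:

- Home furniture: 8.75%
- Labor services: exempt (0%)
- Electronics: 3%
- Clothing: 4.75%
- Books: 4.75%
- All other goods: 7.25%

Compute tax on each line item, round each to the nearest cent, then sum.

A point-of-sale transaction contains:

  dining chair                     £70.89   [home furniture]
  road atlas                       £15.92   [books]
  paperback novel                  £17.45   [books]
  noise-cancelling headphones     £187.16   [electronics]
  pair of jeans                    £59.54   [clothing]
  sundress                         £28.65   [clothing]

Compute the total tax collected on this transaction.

£17.59

Dining chair £70.89: home furniture → 8.75% → £6.20
Road atlas £15.92: books → 4.75% → £0.76
Paperback novel £17.45: books → 4.75% → £0.83
Noise-cancelling headphones £187.16: electronics → 3% → £5.61
Pair of jeans £59.54: clothing → 4.75% → £2.83
Sundress £28.65: clothing → 4.75% → £1.36
Total tax = £6.20 + £0.76 + £0.83 + £5.61 + £2.83 + £1.36 = £17.59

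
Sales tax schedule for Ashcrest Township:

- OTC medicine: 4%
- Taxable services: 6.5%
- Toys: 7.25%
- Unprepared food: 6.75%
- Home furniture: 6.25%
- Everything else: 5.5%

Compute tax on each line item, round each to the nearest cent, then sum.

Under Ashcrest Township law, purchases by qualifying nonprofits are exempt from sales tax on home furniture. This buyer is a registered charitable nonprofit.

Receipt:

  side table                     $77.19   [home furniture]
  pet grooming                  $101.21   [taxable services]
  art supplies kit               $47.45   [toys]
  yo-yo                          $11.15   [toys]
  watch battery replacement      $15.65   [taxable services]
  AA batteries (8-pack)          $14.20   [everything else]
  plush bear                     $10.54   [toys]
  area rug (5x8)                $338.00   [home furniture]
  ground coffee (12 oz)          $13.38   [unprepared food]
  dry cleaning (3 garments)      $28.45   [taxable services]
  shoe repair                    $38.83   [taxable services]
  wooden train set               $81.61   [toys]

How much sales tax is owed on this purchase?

Side table $77.19: home furniture, buyer-exempt → 0% → $0.00
Pet grooming $101.21: taxable services → 6.5% → $6.58
Art supplies kit $47.45: toys → 7.25% → $3.44
Yo-yo $11.15: toys → 7.25% → $0.81
Watch battery replacement $15.65: taxable services → 6.5% → $1.02
AA batteries (8-pack) $14.20: everything else → 5.5% → $0.78
Plush bear $10.54: toys → 7.25% → $0.76
Area rug (5x8) $338.00: home furniture, buyer-exempt → 0% → $0.00
Ground coffee (12 oz) $13.38: unprepared food → 6.75% → $0.90
Dry cleaning (3 garments) $28.45: taxable services → 6.5% → $1.85
Shoe repair $38.83: taxable services → 6.5% → $2.52
Wooden train set $81.61: toys → 7.25% → $5.92
Total tax = $6.58 + $3.44 + $0.81 + $1.02 + $0.78 + $0.76 + $0.90 + $1.85 + $2.52 + $5.92 = $24.58

$24.58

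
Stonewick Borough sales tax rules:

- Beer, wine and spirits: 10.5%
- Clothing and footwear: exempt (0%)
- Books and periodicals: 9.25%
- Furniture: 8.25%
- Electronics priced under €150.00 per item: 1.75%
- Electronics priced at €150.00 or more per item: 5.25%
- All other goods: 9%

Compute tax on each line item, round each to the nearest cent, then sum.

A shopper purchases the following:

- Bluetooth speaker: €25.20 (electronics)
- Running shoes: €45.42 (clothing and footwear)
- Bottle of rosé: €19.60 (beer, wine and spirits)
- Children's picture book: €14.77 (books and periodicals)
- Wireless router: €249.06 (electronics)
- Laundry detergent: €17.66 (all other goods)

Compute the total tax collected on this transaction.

€18.54

Bluetooth speaker €25.20: electronics, under €150.00 → 1.75% → €0.44
Running shoes €45.42: clothing and footwear → 0% → €0.00
Bottle of rosé €19.60: beer, wine and spirits → 10.5% → €2.06
Children's picture book €14.77: books and periodicals → 9.25% → €1.37
Wireless router €249.06: electronics, €150.00 or more → 5.25% → €13.08
Laundry detergent €17.66: all other goods → 9% → €1.59
Total tax = €0.44 + €2.06 + €1.37 + €13.08 + €1.59 = €18.54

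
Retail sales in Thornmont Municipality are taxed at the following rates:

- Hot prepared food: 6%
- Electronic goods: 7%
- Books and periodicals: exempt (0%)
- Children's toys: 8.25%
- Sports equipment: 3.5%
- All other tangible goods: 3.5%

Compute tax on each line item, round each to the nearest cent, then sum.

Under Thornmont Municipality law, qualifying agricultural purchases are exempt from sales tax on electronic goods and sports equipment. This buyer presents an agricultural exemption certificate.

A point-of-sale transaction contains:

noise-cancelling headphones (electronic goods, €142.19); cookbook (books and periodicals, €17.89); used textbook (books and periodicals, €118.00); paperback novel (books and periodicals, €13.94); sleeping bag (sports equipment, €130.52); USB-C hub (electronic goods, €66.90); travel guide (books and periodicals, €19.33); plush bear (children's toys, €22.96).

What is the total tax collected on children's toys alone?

€1.89

Plush bear €22.96: children's toys → 8.25% → €1.89
Tax on children's toys = €1.89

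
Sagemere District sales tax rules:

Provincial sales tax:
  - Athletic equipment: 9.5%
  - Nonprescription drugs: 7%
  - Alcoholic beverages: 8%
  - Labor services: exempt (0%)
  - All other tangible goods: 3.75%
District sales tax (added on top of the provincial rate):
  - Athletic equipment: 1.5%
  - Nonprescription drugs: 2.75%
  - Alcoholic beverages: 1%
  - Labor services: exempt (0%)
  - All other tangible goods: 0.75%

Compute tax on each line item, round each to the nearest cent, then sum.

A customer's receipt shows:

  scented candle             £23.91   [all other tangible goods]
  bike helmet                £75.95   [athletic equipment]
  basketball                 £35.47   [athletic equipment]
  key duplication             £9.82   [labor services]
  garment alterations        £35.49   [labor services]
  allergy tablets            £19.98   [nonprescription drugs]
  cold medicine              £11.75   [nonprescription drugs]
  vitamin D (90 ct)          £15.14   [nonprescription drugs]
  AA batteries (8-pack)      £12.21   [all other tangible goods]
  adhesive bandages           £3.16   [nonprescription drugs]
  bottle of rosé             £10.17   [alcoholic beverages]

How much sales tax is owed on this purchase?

Scented candle £23.91: all other tangible goods → 3.75% + 0.75% district = 4.5% → £1.08
Bike helmet £75.95: athletic equipment → 9.5% + 1.5% district = 11% → £8.35
Basketball £35.47: athletic equipment → 9.5% + 1.5% district = 11% → £3.90
Key duplication £9.82: labor services → 0% + 0% district = 0% → £0.00
Garment alterations £35.49: labor services → 0% + 0% district = 0% → £0.00
Allergy tablets £19.98: nonprescription drugs → 7% + 2.75% district = 9.75% → £1.95
Cold medicine £11.75: nonprescription drugs → 7% + 2.75% district = 9.75% → £1.15
Vitamin D (90 ct) £15.14: nonprescription drugs → 7% + 2.75% district = 9.75% → £1.48
AA batteries (8-pack) £12.21: all other tangible goods → 3.75% + 0.75% district = 4.5% → £0.55
Adhesive bandages £3.16: nonprescription drugs → 7% + 2.75% district = 9.75% → £0.31
Bottle of rosé £10.17: alcoholic beverages → 8% + 1% district = 9% → £0.92
Total tax = £1.08 + £8.35 + £3.90 + £1.95 + £1.15 + £1.48 + £0.55 + £0.31 + £0.92 = £19.69

£19.69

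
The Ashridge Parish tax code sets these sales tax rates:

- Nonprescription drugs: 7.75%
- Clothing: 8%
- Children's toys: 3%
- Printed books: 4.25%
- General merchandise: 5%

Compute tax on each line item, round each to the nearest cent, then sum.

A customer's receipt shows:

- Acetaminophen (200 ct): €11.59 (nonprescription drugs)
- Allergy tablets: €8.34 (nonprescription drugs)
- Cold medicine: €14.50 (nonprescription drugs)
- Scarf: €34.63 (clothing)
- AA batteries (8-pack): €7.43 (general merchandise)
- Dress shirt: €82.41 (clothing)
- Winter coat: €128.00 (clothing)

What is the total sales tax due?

Acetaminophen (200 ct) €11.59: nonprescription drugs → 7.75% → €0.90
Allergy tablets €8.34: nonprescription drugs → 7.75% → €0.65
Cold medicine €14.50: nonprescription drugs → 7.75% → €1.12
Scarf €34.63: clothing → 8% → €2.77
AA batteries (8-pack) €7.43: general merchandise → 5% → €0.37
Dress shirt €82.41: clothing → 8% → €6.59
Winter coat €128.00: clothing → 8% → €10.24
Total tax = €0.90 + €0.65 + €1.12 + €2.77 + €0.37 + €6.59 + €10.24 = €22.64

€22.64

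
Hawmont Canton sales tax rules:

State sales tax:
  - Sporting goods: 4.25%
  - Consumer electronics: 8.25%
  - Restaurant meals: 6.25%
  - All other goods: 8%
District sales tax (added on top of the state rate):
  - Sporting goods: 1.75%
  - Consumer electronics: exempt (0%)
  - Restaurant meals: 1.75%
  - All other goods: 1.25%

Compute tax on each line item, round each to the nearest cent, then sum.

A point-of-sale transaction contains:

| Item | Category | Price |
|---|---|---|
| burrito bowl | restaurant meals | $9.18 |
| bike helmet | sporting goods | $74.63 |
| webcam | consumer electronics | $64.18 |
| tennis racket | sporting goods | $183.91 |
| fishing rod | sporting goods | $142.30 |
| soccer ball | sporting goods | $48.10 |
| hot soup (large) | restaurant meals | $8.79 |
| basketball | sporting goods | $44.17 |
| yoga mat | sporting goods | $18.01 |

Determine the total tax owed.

Burrito bowl $9.18: restaurant meals → 6.25% + 1.75% district = 8% → $0.73
Bike helmet $74.63: sporting goods → 4.25% + 1.75% district = 6% → $4.48
Webcam $64.18: consumer electronics → 8.25% + 0% district = 8.25% → $5.29
Tennis racket $183.91: sporting goods → 4.25% + 1.75% district = 6% → $11.03
Fishing rod $142.30: sporting goods → 4.25% + 1.75% district = 6% → $8.54
Soccer ball $48.10: sporting goods → 4.25% + 1.75% district = 6% → $2.89
Hot soup (large) $8.79: restaurant meals → 6.25% + 1.75% district = 8% → $0.70
Basketball $44.17: sporting goods → 4.25% + 1.75% district = 6% → $2.65
Yoga mat $18.01: sporting goods → 4.25% + 1.75% district = 6% → $1.08
Total tax = $0.73 + $4.48 + $5.29 + $11.03 + $8.54 + $2.89 + $0.70 + $2.65 + $1.08 = $37.39

$37.39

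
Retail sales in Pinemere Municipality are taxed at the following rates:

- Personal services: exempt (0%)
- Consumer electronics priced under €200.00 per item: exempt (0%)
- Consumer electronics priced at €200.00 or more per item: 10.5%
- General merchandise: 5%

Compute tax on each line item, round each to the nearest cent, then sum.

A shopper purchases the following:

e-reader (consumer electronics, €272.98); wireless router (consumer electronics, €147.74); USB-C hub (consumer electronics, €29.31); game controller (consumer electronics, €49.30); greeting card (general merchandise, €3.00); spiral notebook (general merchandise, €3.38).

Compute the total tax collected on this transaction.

E-reader €272.98: consumer electronics, €200.00 or more → 10.5% → €28.66
Wireless router €147.74: consumer electronics, under €200.00 → 0% → €0.00
USB-C hub €29.31: consumer electronics, under €200.00 → 0% → €0.00
Game controller €49.30: consumer electronics, under €200.00 → 0% → €0.00
Greeting card €3.00: general merchandise → 5% → €0.15
Spiral notebook €3.38: general merchandise → 5% → €0.17
Total tax = €28.66 + €0.15 + €0.17 = €28.98

€28.98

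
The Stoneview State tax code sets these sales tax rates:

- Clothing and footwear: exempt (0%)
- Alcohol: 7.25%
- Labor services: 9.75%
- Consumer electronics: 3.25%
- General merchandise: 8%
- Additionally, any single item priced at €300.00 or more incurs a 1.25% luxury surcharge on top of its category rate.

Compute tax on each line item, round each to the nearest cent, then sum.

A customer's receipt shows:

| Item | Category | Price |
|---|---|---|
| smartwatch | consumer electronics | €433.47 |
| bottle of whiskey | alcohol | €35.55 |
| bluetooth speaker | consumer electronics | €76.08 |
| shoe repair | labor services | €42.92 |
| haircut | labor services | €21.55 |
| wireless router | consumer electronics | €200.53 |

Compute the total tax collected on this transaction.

Smartwatch €433.47: consumer electronics → 3.25% + 1.25% surcharge = 4.5% → €19.51
Bottle of whiskey €35.55: alcohol → 7.25% → €2.58
Bluetooth speaker €76.08: consumer electronics → 3.25% → €2.47
Shoe repair €42.92: labor services → 9.75% → €4.18
Haircut €21.55: labor services → 9.75% → €2.10
Wireless router €200.53: consumer electronics → 3.25% → €6.52
Total tax = €19.51 + €2.58 + €2.47 + €4.18 + €2.10 + €6.52 = €37.36

€37.36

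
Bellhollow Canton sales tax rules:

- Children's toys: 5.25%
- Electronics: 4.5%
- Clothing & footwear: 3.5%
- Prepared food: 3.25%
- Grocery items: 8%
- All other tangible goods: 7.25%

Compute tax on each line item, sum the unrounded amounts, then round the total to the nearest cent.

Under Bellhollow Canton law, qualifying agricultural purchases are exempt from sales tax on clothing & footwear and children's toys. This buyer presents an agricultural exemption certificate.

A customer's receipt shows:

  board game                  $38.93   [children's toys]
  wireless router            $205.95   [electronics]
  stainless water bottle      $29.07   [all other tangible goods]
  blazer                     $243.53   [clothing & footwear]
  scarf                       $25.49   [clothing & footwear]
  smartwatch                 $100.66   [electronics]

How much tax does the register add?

Board game $38.93: children's toys, buyer-exempt → 0% → $0.00
Wireless router $205.95: electronics → 4.5% → $9.26775
Stainless water bottle $29.07: all other tangible goods → 7.25% → $2.107575
Blazer $243.53: clothing & footwear, buyer-exempt → 0% → $0.00
Scarf $25.49: clothing & footwear, buyer-exempt → 0% → $0.00
Smartwatch $100.66: electronics → 4.5% → $4.5297
Unrounded tax sum = $15.905025 → $15.91

$15.91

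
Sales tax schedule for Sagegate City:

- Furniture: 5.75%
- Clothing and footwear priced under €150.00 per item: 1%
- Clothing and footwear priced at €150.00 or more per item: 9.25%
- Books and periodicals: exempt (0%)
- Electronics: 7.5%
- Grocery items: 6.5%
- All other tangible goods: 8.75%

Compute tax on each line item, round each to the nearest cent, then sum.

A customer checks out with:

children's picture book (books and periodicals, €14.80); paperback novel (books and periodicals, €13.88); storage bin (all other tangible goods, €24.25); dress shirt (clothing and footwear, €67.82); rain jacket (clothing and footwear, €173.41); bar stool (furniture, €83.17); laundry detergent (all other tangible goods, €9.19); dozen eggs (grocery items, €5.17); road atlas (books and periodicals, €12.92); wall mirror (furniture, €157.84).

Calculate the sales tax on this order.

Children's picture book €14.80: books and periodicals → 0% → €0.00
Paperback novel €13.88: books and periodicals → 0% → €0.00
Storage bin €24.25: all other tangible goods → 8.75% → €2.12
Dress shirt €67.82: clothing and footwear, under €150.00 → 1% → €0.68
Rain jacket €173.41: clothing and footwear, €150.00 or more → 9.25% → €16.04
Bar stool €83.17: furniture → 5.75% → €4.78
Laundry detergent €9.19: all other tangible goods → 8.75% → €0.80
Dozen eggs €5.17: grocery items → 6.5% → €0.34
Road atlas €12.92: books and periodicals → 0% → €0.00
Wall mirror €157.84: furniture → 5.75% → €9.08
Total tax = €2.12 + €0.68 + €16.04 + €4.78 + €0.80 + €0.34 + €9.08 = €33.84

€33.84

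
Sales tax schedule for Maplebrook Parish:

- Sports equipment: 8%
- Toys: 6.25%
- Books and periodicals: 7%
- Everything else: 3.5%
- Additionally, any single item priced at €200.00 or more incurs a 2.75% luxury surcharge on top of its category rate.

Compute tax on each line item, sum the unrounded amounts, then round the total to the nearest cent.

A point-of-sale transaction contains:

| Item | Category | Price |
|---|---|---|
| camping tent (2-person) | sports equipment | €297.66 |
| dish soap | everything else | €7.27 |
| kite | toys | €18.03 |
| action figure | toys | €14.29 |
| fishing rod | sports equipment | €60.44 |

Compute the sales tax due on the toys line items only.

Kite €18.03: toys → 6.25% → €1.126875
Action figure €14.29: toys → 6.25% → €0.893125
Tax on toys: unrounded sum = €2.02 → €2.02

€2.02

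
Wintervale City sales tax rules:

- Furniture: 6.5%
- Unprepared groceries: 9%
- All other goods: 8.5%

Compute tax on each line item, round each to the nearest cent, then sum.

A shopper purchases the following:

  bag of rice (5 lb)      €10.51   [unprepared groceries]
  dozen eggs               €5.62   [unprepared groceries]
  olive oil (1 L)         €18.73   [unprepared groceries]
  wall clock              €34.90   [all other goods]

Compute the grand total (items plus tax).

€75.88

Bag of rice (5 lb) €10.51: unprepared groceries → 9% → €0.95
Dozen eggs €5.62: unprepared groceries → 9% → €0.51
Olive oil (1 L) €18.73: unprepared groceries → 9% → €1.69
Wall clock €34.90: all other goods → 8.5% → €2.97
Subtotal = €69.76; tax = €6.12; total due = €75.88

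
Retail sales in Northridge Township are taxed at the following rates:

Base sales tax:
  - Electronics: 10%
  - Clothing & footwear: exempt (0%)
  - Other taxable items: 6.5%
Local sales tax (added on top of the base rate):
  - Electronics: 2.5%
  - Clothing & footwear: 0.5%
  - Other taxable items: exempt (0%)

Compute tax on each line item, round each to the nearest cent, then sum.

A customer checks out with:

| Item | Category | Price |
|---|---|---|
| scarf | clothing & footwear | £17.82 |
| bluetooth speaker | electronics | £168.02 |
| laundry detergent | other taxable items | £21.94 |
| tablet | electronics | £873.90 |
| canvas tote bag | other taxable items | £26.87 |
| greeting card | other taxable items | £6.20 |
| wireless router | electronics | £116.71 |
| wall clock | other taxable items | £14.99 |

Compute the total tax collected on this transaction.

£149.47

Scarf £17.82: clothing & footwear → 0% + 0.5% local = 0.5% → £0.09
Bluetooth speaker £168.02: electronics → 10% + 2.5% local = 12.5% → £21.00
Laundry detergent £21.94: other taxable items → 6.5% + 0% local = 6.5% → £1.43
Tablet £873.90: electronics → 10% + 2.5% local = 12.5% → £109.24
Canvas tote bag £26.87: other taxable items → 6.5% + 0% local = 6.5% → £1.75
Greeting card £6.20: other taxable items → 6.5% + 0% local = 6.5% → £0.40
Wireless router £116.71: electronics → 10% + 2.5% local = 12.5% → £14.59
Wall clock £14.99: other taxable items → 6.5% + 0% local = 6.5% → £0.97
Total tax = £0.09 + £21.00 + £1.43 + £109.24 + £1.75 + £0.40 + £14.59 + £0.97 = £149.47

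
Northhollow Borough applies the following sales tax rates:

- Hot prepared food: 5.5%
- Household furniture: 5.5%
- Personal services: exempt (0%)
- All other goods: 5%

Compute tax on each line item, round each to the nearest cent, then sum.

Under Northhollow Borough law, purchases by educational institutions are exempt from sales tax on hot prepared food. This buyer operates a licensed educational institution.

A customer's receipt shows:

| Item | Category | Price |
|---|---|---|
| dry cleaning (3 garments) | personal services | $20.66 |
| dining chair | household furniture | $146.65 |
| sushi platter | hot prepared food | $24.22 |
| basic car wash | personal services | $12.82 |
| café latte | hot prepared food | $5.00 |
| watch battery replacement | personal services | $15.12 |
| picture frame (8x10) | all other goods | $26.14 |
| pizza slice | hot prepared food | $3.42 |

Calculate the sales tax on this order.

Dry cleaning (3 garments) $20.66: personal services → 0% → $0.00
Dining chair $146.65: household furniture → 5.5% → $8.07
Sushi platter $24.22: hot prepared food, buyer-exempt → 0% → $0.00
Basic car wash $12.82: personal services → 0% → $0.00
Café latte $5.00: hot prepared food, buyer-exempt → 0% → $0.00
Watch battery replacement $15.12: personal services → 0% → $0.00
Picture frame (8x10) $26.14: all other goods → 5% → $1.31
Pizza slice $3.42: hot prepared food, buyer-exempt → 0% → $0.00
Total tax = $8.07 + $1.31 = $9.38

$9.38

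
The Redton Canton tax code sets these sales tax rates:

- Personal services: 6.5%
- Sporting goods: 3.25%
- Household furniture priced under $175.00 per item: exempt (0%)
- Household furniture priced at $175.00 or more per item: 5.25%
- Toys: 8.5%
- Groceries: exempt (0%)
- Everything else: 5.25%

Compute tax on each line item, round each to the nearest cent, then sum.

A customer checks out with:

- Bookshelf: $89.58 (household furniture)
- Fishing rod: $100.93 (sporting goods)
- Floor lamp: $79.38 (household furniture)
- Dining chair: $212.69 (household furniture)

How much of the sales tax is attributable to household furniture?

$11.17

Bookshelf $89.58: household furniture, under $175.00 → 0% → $0.00
Floor lamp $79.38: household furniture, under $175.00 → 0% → $0.00
Dining chair $212.69: household furniture, $175.00 or more → 5.25% → $11.17
Tax on household furniture = $0.00 + $0.00 + $11.17 = $11.17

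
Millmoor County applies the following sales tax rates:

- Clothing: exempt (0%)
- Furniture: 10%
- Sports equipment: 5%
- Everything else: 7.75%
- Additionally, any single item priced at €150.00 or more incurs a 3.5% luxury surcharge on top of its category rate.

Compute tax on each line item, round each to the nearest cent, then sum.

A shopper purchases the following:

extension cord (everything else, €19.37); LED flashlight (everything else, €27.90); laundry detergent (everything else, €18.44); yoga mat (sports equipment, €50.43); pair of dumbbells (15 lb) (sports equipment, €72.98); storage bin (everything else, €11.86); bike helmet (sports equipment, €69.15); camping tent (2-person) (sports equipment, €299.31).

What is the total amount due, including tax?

Extension cord €19.37: everything else → 7.75% → €1.50
LED flashlight €27.90: everything else → 7.75% → €2.16
Laundry detergent €18.44: everything else → 7.75% → €1.43
Yoga mat €50.43: sports equipment → 5% → €2.52
Pair of dumbbells (15 lb) €72.98: sports equipment → 5% → €3.65
Storage bin €11.86: everything else → 7.75% → €0.92
Bike helmet €69.15: sports equipment → 5% → €3.46
Camping tent (2-person) €299.31: sports equipment → 5% + 3.5% surcharge = 8.5% → €25.44
Subtotal = €569.44; tax = €41.08; total due = €610.52

€610.52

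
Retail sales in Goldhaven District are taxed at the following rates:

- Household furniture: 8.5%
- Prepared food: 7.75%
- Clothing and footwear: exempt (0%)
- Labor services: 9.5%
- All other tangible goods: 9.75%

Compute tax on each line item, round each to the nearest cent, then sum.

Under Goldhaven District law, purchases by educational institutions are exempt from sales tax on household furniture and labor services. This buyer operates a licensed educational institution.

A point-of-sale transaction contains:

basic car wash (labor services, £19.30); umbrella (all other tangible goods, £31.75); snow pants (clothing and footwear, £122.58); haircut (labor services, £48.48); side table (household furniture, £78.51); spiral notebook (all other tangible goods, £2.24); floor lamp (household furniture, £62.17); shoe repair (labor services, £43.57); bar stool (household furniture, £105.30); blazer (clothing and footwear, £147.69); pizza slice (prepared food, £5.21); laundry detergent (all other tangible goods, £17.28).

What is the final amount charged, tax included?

£689.48

Basic car wash £19.30: labor services, buyer-exempt → 0% → £0.00
Umbrella £31.75: all other tangible goods → 9.75% → £3.10
Snow pants £122.58: clothing and footwear → 0% → £0.00
Haircut £48.48: labor services, buyer-exempt → 0% → £0.00
Side table £78.51: household furniture, buyer-exempt → 0% → £0.00
Spiral notebook £2.24: all other tangible goods → 9.75% → £0.22
Floor lamp £62.17: household furniture, buyer-exempt → 0% → £0.00
Shoe repair £43.57: labor services, buyer-exempt → 0% → £0.00
Bar stool £105.30: household furniture, buyer-exempt → 0% → £0.00
Blazer £147.69: clothing and footwear → 0% → £0.00
Pizza slice £5.21: prepared food → 7.75% → £0.40
Laundry detergent £17.28: all other tangible goods → 9.75% → £1.68
Subtotal = £684.08; tax = £5.40; total due = £689.48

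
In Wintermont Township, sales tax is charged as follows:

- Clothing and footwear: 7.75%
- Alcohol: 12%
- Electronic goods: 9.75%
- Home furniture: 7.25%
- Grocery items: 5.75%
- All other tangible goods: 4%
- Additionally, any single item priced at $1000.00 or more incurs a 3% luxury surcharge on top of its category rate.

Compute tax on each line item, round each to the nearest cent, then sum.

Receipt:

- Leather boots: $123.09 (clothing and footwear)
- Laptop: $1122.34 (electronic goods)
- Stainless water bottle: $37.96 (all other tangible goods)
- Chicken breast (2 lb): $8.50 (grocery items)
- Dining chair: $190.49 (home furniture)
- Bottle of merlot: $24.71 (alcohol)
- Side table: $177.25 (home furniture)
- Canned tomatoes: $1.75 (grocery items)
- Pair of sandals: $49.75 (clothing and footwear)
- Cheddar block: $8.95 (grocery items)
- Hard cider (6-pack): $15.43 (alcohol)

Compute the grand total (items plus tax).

$1950.82

Leather boots $123.09: clothing and footwear → 7.75% → $9.54
Laptop $1122.34: electronic goods → 9.75% + 3% surcharge = 12.75% → $143.10
Stainless water bottle $37.96: all other tangible goods → 4% → $1.52
Chicken breast (2 lb) $8.50: grocery items → 5.75% → $0.49
Dining chair $190.49: home furniture → 7.25% → $13.81
Bottle of merlot $24.71: alcohol → 12% → $2.97
Side table $177.25: home furniture → 7.25% → $12.85
Canned tomatoes $1.75: grocery items → 5.75% → $0.10
Pair of sandals $49.75: clothing and footwear → 7.75% → $3.86
Cheddar block $8.95: grocery items → 5.75% → $0.51
Hard cider (6-pack) $15.43: alcohol → 12% → $1.85
Subtotal = $1760.22; tax = $190.60; total due = $1950.82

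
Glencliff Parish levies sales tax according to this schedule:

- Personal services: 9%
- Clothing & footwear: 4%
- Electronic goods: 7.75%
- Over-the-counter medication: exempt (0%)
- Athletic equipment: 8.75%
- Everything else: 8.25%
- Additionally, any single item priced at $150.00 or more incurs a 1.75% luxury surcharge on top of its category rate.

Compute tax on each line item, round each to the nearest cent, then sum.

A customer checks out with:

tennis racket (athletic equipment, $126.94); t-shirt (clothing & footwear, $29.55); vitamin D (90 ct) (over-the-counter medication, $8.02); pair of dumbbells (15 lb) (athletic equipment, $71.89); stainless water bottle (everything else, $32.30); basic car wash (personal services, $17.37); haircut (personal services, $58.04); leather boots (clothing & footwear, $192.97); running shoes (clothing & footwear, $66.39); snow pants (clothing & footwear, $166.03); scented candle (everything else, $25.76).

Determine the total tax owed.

$53.46

Tennis racket $126.94: athletic equipment → 8.75% → $11.11
T-shirt $29.55: clothing & footwear → 4% → $1.18
Vitamin D (90 ct) $8.02: over-the-counter medication → 0% → $0.00
Pair of dumbbells (15 lb) $71.89: athletic equipment → 8.75% → $6.29
Stainless water bottle $32.30: everything else → 8.25% → $2.66
Basic car wash $17.37: personal services → 9% → $1.56
Haircut $58.04: personal services → 9% → $5.22
Leather boots $192.97: clothing & footwear → 4% + 1.75% surcharge = 5.75% → $11.10
Running shoes $66.39: clothing & footwear → 4% → $2.66
Snow pants $166.03: clothing & footwear → 4% + 1.75% surcharge = 5.75% → $9.55
Scented candle $25.76: everything else → 8.25% → $2.13
Total tax = $11.11 + $1.18 + $6.29 + $2.66 + $1.56 + $5.22 + $11.10 + $2.66 + $9.55 + $2.13 = $53.46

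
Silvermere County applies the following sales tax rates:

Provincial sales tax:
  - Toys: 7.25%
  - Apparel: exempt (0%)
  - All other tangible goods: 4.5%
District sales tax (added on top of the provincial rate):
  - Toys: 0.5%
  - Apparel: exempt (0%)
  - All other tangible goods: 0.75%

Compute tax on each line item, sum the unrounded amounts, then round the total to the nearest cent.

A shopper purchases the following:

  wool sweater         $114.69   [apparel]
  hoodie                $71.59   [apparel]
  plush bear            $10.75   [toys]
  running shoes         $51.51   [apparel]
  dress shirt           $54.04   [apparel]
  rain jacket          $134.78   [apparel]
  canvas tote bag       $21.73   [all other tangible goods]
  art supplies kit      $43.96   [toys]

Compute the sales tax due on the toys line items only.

$4.24

Plush bear $10.75: toys → 7.25% + 0.5% district = 7.75% → $0.833125
Art supplies kit $43.96: toys → 7.25% + 0.5% district = 7.75% → $3.4069
Tax on toys: unrounded sum = $4.240025 → $4.24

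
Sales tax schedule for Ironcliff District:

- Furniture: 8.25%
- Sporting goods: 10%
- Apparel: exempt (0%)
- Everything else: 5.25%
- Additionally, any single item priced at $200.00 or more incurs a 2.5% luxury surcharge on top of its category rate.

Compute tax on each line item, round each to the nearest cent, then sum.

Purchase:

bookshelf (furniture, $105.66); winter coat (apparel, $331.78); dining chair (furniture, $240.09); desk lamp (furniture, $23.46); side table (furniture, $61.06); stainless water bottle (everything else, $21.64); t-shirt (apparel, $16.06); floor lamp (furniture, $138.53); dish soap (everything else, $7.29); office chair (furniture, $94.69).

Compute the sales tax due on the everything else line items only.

Stainless water bottle $21.64: everything else → 5.25% → $1.14
Dish soap $7.29: everything else → 5.25% → $0.38
Tax on everything else = $1.14 + $0.38 = $1.52

$1.52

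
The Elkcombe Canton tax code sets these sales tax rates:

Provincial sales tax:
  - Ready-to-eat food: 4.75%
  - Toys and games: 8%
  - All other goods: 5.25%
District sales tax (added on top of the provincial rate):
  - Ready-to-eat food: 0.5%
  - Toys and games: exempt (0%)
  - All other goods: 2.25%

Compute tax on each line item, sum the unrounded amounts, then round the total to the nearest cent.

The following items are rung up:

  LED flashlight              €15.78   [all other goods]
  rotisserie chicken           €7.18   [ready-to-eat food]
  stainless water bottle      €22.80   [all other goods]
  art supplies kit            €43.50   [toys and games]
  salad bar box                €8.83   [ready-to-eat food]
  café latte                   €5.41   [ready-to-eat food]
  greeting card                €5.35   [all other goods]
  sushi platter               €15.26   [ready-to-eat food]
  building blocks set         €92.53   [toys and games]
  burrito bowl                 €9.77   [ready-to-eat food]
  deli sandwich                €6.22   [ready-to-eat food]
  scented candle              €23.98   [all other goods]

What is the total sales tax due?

€18.74

LED flashlight €15.78: all other goods → 5.25% + 2.25% district = 7.5% → €1.1835
Rotisserie chicken €7.18: ready-to-eat food → 4.75% + 0.5% district = 5.25% → €0.37695
Stainless water bottle €22.80: all other goods → 5.25% + 2.25% district = 7.5% → €1.71
Art supplies kit €43.50: toys and games → 8% + 0% district = 8% → €3.48
Salad bar box €8.83: ready-to-eat food → 4.75% + 0.5% district = 5.25% → €0.463575
Café latte €5.41: ready-to-eat food → 4.75% + 0.5% district = 5.25% → €0.284025
Greeting card €5.35: all other goods → 5.25% + 2.25% district = 7.5% → €0.40125
Sushi platter €15.26: ready-to-eat food → 4.75% + 0.5% district = 5.25% → €0.80115
Building blocks set €92.53: toys and games → 8% + 0% district = 8% → €7.4024
Burrito bowl €9.77: ready-to-eat food → 4.75% + 0.5% district = 5.25% → €0.512925
Deli sandwich €6.22: ready-to-eat food → 4.75% + 0.5% district = 5.25% → €0.32655
Scented candle €23.98: all other goods → 5.25% + 2.25% district = 7.5% → €1.7985
Unrounded tax sum = €18.740825 → €18.74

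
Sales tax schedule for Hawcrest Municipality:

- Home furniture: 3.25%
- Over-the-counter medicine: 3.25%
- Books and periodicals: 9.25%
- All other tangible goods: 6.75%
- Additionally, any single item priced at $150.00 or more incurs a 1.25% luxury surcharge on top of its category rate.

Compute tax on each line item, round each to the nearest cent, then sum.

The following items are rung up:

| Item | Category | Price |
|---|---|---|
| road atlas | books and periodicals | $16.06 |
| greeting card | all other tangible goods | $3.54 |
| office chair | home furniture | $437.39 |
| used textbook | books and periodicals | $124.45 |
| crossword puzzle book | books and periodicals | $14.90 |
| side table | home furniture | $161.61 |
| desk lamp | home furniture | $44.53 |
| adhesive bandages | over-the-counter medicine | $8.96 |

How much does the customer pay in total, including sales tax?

$854.75

Road atlas $16.06: books and periodicals → 9.25% → $1.49
Greeting card $3.54: all other tangible goods → 6.75% → $0.24
Office chair $437.39: home furniture → 3.25% + 1.25% surcharge = 4.5% → $19.68
Used textbook $124.45: books and periodicals → 9.25% → $11.51
Crossword puzzle book $14.90: books and periodicals → 9.25% → $1.38
Side table $161.61: home furniture → 3.25% + 1.25% surcharge = 4.5% → $7.27
Desk lamp $44.53: home furniture → 3.25% → $1.45
Adhesive bandages $8.96: over-the-counter medicine → 3.25% → $0.29
Subtotal = $811.44; tax = $43.31; total due = $854.75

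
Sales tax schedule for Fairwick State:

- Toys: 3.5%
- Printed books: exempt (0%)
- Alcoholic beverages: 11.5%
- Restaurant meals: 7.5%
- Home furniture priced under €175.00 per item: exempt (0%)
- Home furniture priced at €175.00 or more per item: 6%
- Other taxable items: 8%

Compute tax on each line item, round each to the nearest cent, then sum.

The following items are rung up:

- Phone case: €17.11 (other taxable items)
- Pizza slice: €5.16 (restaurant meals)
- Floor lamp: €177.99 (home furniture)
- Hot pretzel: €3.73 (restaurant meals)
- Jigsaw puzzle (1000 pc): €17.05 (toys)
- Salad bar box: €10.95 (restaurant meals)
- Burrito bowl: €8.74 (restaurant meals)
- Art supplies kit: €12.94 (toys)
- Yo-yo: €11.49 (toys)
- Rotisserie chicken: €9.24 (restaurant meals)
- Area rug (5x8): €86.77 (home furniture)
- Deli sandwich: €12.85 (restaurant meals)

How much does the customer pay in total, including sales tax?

€391.32

Phone case €17.11: other taxable items → 8% → €1.37
Pizza slice €5.16: restaurant meals → 7.5% → €0.39
Floor lamp €177.99: home furniture, €175.00 or more → 6% → €10.68
Hot pretzel €3.73: restaurant meals → 7.5% → €0.28
Jigsaw puzzle (1000 pc) €17.05: toys → 3.5% → €0.60
Salad bar box €10.95: restaurant meals → 7.5% → €0.82
Burrito bowl €8.74: restaurant meals → 7.5% → €0.66
Art supplies kit €12.94: toys → 3.5% → €0.45
Yo-yo €11.49: toys → 3.5% → €0.40
Rotisserie chicken €9.24: restaurant meals → 7.5% → €0.69
Area rug (5x8) €86.77: home furniture, under €175.00 → 0% → €0.00
Deli sandwich €12.85: restaurant meals → 7.5% → €0.96
Subtotal = €374.02; tax = €17.30; total due = €391.32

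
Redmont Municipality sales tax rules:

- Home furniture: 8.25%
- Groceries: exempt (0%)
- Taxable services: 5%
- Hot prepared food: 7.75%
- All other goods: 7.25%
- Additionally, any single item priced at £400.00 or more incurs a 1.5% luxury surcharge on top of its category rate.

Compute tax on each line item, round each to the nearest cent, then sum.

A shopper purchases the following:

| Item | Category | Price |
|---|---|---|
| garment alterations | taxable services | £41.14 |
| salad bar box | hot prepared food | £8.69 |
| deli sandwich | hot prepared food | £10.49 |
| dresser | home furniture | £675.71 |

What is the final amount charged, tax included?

Garment alterations £41.14: taxable services → 5% → £2.06
Salad bar box £8.69: hot prepared food → 7.75% → £0.67
Deli sandwich £10.49: hot prepared food → 7.75% → £0.81
Dresser £675.71: home furniture → 8.25% + 1.5% surcharge = 9.75% → £65.88
Subtotal = £736.03; tax = £69.42; total due = £805.45

£805.45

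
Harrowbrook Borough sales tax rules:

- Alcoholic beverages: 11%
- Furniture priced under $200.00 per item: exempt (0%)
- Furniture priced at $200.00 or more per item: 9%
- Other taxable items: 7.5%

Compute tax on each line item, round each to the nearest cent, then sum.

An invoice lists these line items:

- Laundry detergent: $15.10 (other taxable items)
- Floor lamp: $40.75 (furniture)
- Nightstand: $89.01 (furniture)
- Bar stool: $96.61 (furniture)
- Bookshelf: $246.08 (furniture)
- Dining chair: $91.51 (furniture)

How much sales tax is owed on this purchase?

Laundry detergent $15.10: other taxable items → 7.5% → $1.13
Floor lamp $40.75: furniture, under $200.00 → 0% → $0.00
Nightstand $89.01: furniture, under $200.00 → 0% → $0.00
Bar stool $96.61: furniture, under $200.00 → 0% → $0.00
Bookshelf $246.08: furniture, $200.00 or more → 9% → $22.15
Dining chair $91.51: furniture, under $200.00 → 0% → $0.00
Total tax = $1.13 + $22.15 = $23.28

$23.28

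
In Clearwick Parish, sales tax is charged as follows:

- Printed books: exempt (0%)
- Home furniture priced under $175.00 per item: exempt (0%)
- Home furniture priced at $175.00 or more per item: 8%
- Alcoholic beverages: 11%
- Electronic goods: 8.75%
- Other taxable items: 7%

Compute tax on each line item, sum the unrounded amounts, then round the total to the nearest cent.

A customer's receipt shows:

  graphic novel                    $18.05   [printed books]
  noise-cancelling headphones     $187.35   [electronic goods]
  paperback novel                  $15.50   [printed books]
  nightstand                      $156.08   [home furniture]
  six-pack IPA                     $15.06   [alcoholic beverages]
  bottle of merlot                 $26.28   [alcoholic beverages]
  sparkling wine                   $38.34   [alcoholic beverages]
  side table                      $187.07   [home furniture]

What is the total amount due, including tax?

$683.85

Graphic novel $18.05: printed books → 0% → $0.00
Noise-cancelling headphones $187.35: electronic goods → 8.75% → $16.393125
Paperback novel $15.50: printed books → 0% → $0.00
Nightstand $156.08: home furniture, under $175.00 → 0% → $0.00
Six-pack IPA $15.06: alcoholic beverages → 11% → $1.6566
Bottle of merlot $26.28: alcoholic beverages → 11% → $2.8908
Sparkling wine $38.34: alcoholic beverages → 11% → $4.2174
Side table $187.07: home furniture, $175.00 or more → 8% → $14.9656
Subtotal = $643.73; unrounded tax = $40.123525 → $40.12; total due = $683.85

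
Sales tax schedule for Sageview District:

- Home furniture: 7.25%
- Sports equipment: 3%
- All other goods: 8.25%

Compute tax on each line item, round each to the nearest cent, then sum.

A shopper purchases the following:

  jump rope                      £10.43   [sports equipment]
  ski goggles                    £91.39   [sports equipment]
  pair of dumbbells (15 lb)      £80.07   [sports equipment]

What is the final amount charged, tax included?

Jump rope £10.43: sports equipment → 3% → £0.31
Ski goggles £91.39: sports equipment → 3% → £2.74
Pair of dumbbells (15 lb) £80.07: sports equipment → 3% → £2.40
Subtotal = £181.89; tax = £5.45; total due = £187.34

£187.34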